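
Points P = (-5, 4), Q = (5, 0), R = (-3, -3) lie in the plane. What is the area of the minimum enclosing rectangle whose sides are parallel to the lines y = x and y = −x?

77

In coordinates u = x + y, v = x − y the rectangle is axis-aligned; the map (x,y)→(u,v) scales areas by 2.
u-values: -1, 5, -6; range = 5 − (-6) = 11.
v-values: -9, 5, 0; range = 5 − (-9) = 14.
Area = (11 × 14) / 2 = 77.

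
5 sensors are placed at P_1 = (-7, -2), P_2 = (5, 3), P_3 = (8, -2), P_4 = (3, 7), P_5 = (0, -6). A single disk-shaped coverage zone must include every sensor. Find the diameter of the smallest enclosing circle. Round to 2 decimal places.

The minimum enclosing circle of a finite set is fixed by two of the points (as a diameter) or three (as a circumcircle).
The minimum enclosing circle is determined by three boundary points: P_1, P_3, P_4.
Their circumcentre is (0.5, -5/18) with r² = 9593/162.
The farthest remaining point P_5 is at distance² 5345/162 ≤ 9593/162.
Diameter = 2r = 2√(9593/162) ≈ 15.39.

15.39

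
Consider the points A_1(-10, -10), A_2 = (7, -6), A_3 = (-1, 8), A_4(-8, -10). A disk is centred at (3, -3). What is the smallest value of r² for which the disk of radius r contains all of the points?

218

The required radius is the distance from (3, -3) to the farthest point.
Squared distances: 218, 25, 137, 170.
Maximum is 218, attained at A_1.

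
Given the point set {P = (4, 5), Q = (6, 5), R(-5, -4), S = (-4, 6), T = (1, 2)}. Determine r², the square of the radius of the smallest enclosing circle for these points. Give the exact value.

The minimum enclosing circle of a finite set is fixed by two of the points (as a diameter) or three (as a circumcircle).
The farthest pair is Q–R with squared distance 202. The circle on this segment as diameter has centre (0.5, 0.5) and r² = 202/4 = 50.5.
Check P: distance² to centre = 32.5 ≤ 50.5, so it lies inside.
All remaining points lie in this disk, and no smaller disk contains both endpoints, so this is the minimum enclosing circle.

50.5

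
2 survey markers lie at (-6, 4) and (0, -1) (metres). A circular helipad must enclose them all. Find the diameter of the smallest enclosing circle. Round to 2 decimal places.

The smallest circle enclosing two points has them as diameter endpoints.
Centre = midpoint = (-3, 1.5); r² = |(-6, 4)−(0, -1)|²/4 = 61/4 = 15.25.
Diameter = 2r = 2√(15.25) ≈ 7.81.

7.81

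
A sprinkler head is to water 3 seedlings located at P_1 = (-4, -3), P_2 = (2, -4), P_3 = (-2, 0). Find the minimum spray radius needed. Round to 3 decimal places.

3.102

Side lengths²: P_1P_2² = 37, P_1P_3² = 13, P_2P_3² = 32.
Since P_1P_2² = 37 < 32 + 13 = 45, the triangle is acute, so the smallest enclosing circle is the circumcircle.
Circumcentre = (-0.9, -2.9), r² = 9.62.
r = √(9.62) ≈ 3.102.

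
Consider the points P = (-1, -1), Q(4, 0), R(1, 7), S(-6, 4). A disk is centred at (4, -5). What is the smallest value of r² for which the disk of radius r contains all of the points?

The required radius is the distance from (4, -5) to the farthest point.
Squared distances: 41, 25, 153, 181.
Maximum is 181, attained at S.

181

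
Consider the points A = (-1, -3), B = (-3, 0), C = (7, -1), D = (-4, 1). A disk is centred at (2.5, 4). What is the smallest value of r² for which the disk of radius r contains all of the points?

61.25

The required radius is the distance from (2.5, 4) to the farthest point.
Squared distances: 61.25, 46.25, 45.25, 51.25.
Maximum is 61.25, attained at A.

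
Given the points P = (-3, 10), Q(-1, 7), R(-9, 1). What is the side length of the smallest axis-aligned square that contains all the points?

9

The bounding box has width 8 and height 9.
An axis-aligned square enclosing the set must have side ≥ max(width, height).
So the minimum side is max(8, 9) = 9.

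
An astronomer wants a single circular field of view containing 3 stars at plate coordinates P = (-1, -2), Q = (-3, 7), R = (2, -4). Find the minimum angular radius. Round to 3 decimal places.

6.042

Side lengths²: PQ² = 85, PR² = 13, QR² = 146.
Since QR² = 146 ≥ 85 + 13 = 98, the angle opposite QR is not acute, so the smallest enclosing circle has QR as diameter.
Centre = midpoint of QR = (-0.5, 1.5), r² = 146/4 = 36.5.
r = √(36.5) ≈ 6.042.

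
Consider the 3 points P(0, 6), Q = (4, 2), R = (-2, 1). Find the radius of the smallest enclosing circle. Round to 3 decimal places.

Side lengths²: PQ² = 32, PR² = 29, QR² = 37.
Since QR² = 37 < 32 + 29 = 61, the triangle is acute, so the smallest enclosing circle is the circumcircle.
Circumcentre = (11/14, 39/14), r² = 1073/98.
r = √(1073/98) ≈ 3.309.

3.309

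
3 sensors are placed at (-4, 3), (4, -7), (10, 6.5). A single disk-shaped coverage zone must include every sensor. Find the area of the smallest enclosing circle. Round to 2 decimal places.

Call the three points A, B, C in the order given.
Side lengths²: AB² = 164, AC² = 208.25, BC² = 218.25.
Since BC² = 218.25 < 208.25 + 164 = 372.25, the triangle is acute, so the smallest enclosing circle is the circumcircle.
Circumcentre = (3.90625, 1.125), r² = 66.0244140625.
Area = π·r² = π·66.0244140625 ≈ 207.42.

207.42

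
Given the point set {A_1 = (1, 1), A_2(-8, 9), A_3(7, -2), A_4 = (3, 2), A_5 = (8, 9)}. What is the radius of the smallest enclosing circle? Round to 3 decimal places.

The minimum enclosing circle is determined by three boundary points: A_2, A_3, A_5.
Their circumcentre is (0, 46/11) with r² = 10553/121.
The farthest remaining point A_4 is at distance² 1665/121 ≤ 10553/121.
r = √(10553/121) ≈ 9.339.

9.339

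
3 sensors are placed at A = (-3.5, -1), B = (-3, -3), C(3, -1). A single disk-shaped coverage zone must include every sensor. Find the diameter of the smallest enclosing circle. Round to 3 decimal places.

Side lengths²: AB² = 4.25, AC² = 42.25, BC² = 40.
Since AC² = 42.25 < 40 + 4.25 = 44.25, the triangle is acute, so the smallest enclosing circle is the circumcircle.
Circumcentre = (-0.25, -1.25), r² = 10.625.
Diameter = 2r = 2√(10.625) ≈ 6.519.

6.519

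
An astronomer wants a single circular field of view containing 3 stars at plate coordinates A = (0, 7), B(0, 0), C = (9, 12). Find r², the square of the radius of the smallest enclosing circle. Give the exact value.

Side lengths²: AB² = 49, AC² = 106, BC² = 225.
Since BC² = 225 ≥ 106 + 49 = 155, the angle opposite BC is not acute, so the smallest enclosing circle has BC as diameter.
Centre = midpoint of BC = (4.5, 6), r² = 225/4 = 56.25.

56.25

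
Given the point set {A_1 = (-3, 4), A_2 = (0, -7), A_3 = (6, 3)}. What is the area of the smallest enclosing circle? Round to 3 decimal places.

Side lengths²: A_1A_2² = 130, A_1A_3² = 82, A_2A_3² = 136.
Since A_2A_3² = 136 < 130 + 82 = 212, the triangle is acute, so the smallest enclosing circle is the circumcircle.
Circumcentre = (49/48, -0.8125), r² = 45305/1152.
Area = π·r² = π·45305/1152 ≈ 123.550.

123.550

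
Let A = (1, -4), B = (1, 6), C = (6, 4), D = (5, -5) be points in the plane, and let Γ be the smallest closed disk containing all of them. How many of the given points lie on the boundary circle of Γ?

By Welzl's lemma the MEC is supported by two points (diametrically opposite) or three points (on a circumcircle).
The farthest pair is B–D with squared distance 137. The circle on this segment as diameter has centre (3, 0.5) and r² = 137/4 = 34.25.
Check A: distance² to centre = 24.25 ≤ 34.25, so it lies inside.
All remaining points lie in this disk, and no smaller disk contains both endpoints, so this is the minimum enclosing circle.
The points at distance exactly r from the centre are B, D — 2 points.

2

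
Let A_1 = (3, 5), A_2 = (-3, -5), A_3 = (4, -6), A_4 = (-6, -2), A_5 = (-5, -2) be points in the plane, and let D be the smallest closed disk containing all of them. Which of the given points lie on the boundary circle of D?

The minimum enclosing circle is determined by three boundary points: A_1, A_3, A_4.
Their circumcentre is (15/53, -42/53) with r² = 114985/2809.
The farthest remaining point A_5 is at distance² 82496/2809 ≤ 114985/2809.
The points at distance exactly r from the centre are A_1, A_3, A_4 — 3 points.

A_1, A_3, A_4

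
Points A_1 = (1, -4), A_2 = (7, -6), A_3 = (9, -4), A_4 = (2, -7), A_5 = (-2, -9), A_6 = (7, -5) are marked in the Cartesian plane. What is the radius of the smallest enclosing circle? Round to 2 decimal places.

6.04

The farthest pair is A_3–A_5 with squared distance 146. The circle on this segment as diameter has centre (3.5, -6.5) and r² = 146/4 = 36.5.
Check A_1: distance² to centre = 12.5 ≤ 36.5, so it lies inside.
All remaining points lie in this disk, and no smaller disk contains both endpoints, so this is the minimum enclosing circle.
r = √(36.5) ≈ 6.04.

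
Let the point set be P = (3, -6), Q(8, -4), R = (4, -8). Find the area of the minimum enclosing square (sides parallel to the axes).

25

The bounding box has width 5 and height 4.
An axis-aligned square enclosing the set must have side ≥ max(width, height).
So the minimum side is max(5, 4) = 5.
Area = 5² = 25.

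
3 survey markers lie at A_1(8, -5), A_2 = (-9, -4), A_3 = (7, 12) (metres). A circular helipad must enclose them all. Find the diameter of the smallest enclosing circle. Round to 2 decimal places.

22.78

Side lengths²: A_1A_2² = 290, A_1A_3² = 290, A_2A_3² = 512.
Since A_2A_3² = 512 < 290 + 290 = 580, the triangle is acute, so the smallest enclosing circle is the circumcircle.
Circumcentre = (-1/18, 55/18), r² = 21025/162.
Diameter = 2r = 2√(21025/162) ≈ 22.78.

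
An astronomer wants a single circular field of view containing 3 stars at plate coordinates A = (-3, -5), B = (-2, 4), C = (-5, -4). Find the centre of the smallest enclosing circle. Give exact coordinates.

Side lengths²: AB² = 82, AC² = 5, BC² = 73.
Since AB² = 82 ≥ 73 + 5 = 78, the angle opposite AB is not acute, so the smallest enclosing circle has AB as diameter.
Centre = midpoint of AB = (-2.5, -0.5), r² = 82/4 = 20.5.
Centre = (-2.5, -0.5).

(-2.5, -0.5)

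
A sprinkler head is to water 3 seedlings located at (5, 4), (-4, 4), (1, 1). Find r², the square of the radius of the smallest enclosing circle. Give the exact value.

20.25

Call the three points A, B, C in the order given.
Side lengths²: AB² = 81, AC² = 25, BC² = 34.
Since AB² = 81 ≥ 34 + 25 = 59, the angle opposite AB is not acute, so the smallest enclosing circle has AB as diameter.
Centre = midpoint of AB = (0.5, 4), r² = 81/4 = 20.25.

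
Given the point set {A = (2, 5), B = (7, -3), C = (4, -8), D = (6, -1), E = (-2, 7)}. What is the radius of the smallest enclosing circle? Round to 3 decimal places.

The minimum enclosing circle of a finite set is fixed by two of the points (as a diameter) or three (as a circumcircle).
The farthest pair is C–E with squared distance 261. The circle on this segment as diameter has centre (1, -0.5) and r² = 261/4 = 65.25.
Check A: distance² to centre = 31.25 ≤ 65.25, so it lies inside.
All remaining points lie in this disk, and no smaller disk contains both endpoints, so this is the minimum enclosing circle.
r = √(65.25) ≈ 8.078.

8.078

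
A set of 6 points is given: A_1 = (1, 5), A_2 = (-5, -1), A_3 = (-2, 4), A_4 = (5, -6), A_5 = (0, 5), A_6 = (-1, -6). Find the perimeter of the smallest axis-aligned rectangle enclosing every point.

Width = max x − min x = 5 − (-5) = 10.
Height = max y − min y = 5 − (-6) = 11.
Perimeter = 2(10 + 11) = 42.

42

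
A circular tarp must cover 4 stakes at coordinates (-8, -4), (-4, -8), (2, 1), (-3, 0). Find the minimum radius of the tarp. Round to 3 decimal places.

By Welzl's lemma the MEC is supported by two points (diametrically opposite) or three points (on a circumcircle).
The minimum enclosing circle is determined by three boundary points: (-8, -4), (-4, -8), (2, 1).
Their circumcentre is (-2.5, -2.5) with r² = 32.5.
The farthest remaining point (-3, 0) is at distance² 6.5 ≤ 32.5.
r = √(32.5) ≈ 5.701.

5.701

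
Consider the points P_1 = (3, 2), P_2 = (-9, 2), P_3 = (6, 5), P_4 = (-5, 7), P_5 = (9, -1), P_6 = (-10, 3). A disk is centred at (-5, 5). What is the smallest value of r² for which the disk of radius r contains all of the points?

The required radius is the distance from (-5, 5) to the farthest point.
Squared distances: 73, 25, 121, 4, 232, 29.
Maximum is 232, attained at P_5.

232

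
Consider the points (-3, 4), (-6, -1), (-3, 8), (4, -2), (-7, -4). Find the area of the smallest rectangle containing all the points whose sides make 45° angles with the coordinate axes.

136

In coordinates u = x + y, v = x − y the rectangle is axis-aligned; the map (x,y)→(u,v) scales areas by 2.
u-values: 1, -7, 5, 2, -11; range = 5 − (-11) = 16.
v-values: -7, -5, -11, 6, -3; range = 6 − (-11) = 17.
Area = (16 × 17) / 2 = 136.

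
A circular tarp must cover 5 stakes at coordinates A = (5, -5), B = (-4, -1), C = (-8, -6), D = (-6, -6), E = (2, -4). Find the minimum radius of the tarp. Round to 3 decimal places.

The minimum enclosing circle of a finite set is fixed by two of the points (as a diameter) or three (as a circumcircle).
The farthest pair is A–C with squared distance 170. The circle on this segment as diameter has centre (-1.5, -5.5) and r² = 170/4 = 42.5.
Check B: distance² to centre = 26.5 ≤ 42.5, so it lies inside.
All remaining points lie in this disk, and no smaller disk contains both endpoints, so this is the minimum enclosing circle.
r = √(42.5) ≈ 6.519.

6.519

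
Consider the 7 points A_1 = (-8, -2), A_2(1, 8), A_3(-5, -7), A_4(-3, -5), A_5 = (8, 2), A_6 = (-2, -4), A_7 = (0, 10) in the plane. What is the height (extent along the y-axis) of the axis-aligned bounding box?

17

max y = 10, min y = -7, so height = 17.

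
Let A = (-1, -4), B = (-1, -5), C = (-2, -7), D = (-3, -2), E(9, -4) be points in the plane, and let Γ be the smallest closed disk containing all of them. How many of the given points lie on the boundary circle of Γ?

3

The minimum enclosing circle of a finite set is fixed by two of the points (as a diameter) or three (as a circumcircle).
The minimum enclosing circle is determined by three boundary points: C, D, E.
Their circumcentre is (85/29, -99/29) with r² = 31265/841.
The farthest remaining point B is at distance² 15112/841 ≤ 31265/841.
The points at distance exactly r from the centre are C, D, E — 3 points.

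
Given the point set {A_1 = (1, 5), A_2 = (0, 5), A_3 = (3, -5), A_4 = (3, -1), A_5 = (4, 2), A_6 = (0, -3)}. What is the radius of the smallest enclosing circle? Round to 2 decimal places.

The farthest pair is A_2–A_3 with squared distance 109. The circle on this segment as diameter has centre (1.5, 0) and r² = 109/4 = 27.25.
Check A_1: distance² to centre = 25.25 ≤ 27.25, so it lies inside.
All remaining points lie in this disk, and no smaller disk contains both endpoints, so this is the minimum enclosing circle.
r = √(27.25) ≈ 5.22.

5.22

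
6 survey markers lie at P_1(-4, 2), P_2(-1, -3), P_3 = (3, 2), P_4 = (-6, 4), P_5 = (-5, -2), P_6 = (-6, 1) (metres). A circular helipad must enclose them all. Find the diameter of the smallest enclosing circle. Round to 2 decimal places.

9.65

The minimum enclosing circle of a finite set is fixed by two of the points (as a diameter) or three (as a circumcircle).
The minimum enclosing circle is determined by three boundary points: P_3, P_4, P_5.
Their circumcentre is (-47/26, 21/13) with r² = 15725/676.
The farthest remaining point P_2 is at distance² 14841/676 ≤ 15725/676.
Diameter = 2r = 2√(15725/676) ≈ 9.65.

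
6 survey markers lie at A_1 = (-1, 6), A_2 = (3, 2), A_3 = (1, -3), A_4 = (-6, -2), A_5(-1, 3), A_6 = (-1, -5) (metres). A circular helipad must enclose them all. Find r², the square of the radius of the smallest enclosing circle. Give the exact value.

A smallest enclosing disk is always determined by at most three of the input points on its boundary.
The minimum enclosing circle is determined by three boundary points: A_1, A_4, A_6.
Their circumcentre is (-1.1, 0.5) with r² = 30.26.
The farthest remaining point A_2 is at distance² 19.06 ≤ 30.26.

30.26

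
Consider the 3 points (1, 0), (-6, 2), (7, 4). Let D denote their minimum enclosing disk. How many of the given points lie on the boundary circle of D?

2

Call the three points A, B, C in the order given.
Side lengths²: AB² = 53, AC² = 52, BC² = 173.
Since BC² = 173 ≥ 53 + 52 = 105, the angle opposite BC is not acute, so the smallest enclosing circle has BC as diameter.
Centre = midpoint of BC = (0.5, 3), r² = 173/4 = 43.25.
The points at distance exactly r from the centre are (-6, 2), (7, 4) — 2 points.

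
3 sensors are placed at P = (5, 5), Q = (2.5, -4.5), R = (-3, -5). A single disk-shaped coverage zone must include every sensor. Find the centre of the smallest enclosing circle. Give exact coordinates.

Side lengths²: PQ² = 96.5, PR² = 164, QR² = 30.5.
Since PR² = 164 ≥ 96.5 + 30.5 = 127, the angle opposite PR is not acute, so the smallest enclosing circle has PR as diameter.
Centre = midpoint of PR = (1, 0), r² = 164/4 = 41.
Centre = (1, 0).

(1, 0)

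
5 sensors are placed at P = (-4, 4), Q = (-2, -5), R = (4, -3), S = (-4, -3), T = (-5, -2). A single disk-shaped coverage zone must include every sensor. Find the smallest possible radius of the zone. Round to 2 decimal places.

5.34

The minimum enclosing circle is determined by three boundary points: P, Q, R.
Their circumcentre is (-21/58, 5/58) with r² = 48025/1682.
The farthest remaining point T is at distance² 43501/1682 ≤ 48025/1682.
r = √(48025/1682) ≈ 5.34.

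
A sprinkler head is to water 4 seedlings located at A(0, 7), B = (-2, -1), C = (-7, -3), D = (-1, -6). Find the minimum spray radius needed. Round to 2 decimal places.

6.59

By Welzl's lemma the MEC is supported by two points (diametrically opposite) or three points (on a circumcircle).
The minimum enclosing circle is determined by three boundary points: A, C, D.
Their circumcentre is (-79/54, 31/54) with r² = 63325/1458.
The farthest remaining point B is at distance² 4033/1458 ≤ 63325/1458.
r = √(63325/1458) ≈ 6.59.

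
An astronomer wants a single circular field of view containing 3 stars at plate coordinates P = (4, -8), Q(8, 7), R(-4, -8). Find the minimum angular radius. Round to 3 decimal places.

9.605

Side lengths²: PQ² = 241, PR² = 64, QR² = 369.
Since QR² = 369 ≥ 241 + 64 = 305, the angle opposite QR is not acute, so the smallest enclosing circle has QR as diameter.
Centre = midpoint of QR = (2, -0.5), r² = 369/4 = 92.25.
r = √(92.25) ≈ 9.605.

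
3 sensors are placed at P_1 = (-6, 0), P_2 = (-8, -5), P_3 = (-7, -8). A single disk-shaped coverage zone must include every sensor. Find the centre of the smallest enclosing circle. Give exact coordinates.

Side lengths²: P_1P_2² = 29, P_1P_3² = 65, P_2P_3² = 10.
Since P_1P_3² = 65 ≥ 29 + 10 = 39, the angle opposite P_1P_3 is not acute, so the smallest enclosing circle has P_1P_3 as diameter.
Centre = midpoint of P_1P_3 = (-6.5, -4), r² = 65/4 = 16.25.
Centre = (-6.5, -4).

(-6.5, -4)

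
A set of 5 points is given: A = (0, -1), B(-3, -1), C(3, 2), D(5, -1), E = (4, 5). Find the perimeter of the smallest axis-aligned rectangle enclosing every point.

28

Width = max x − min x = 5 − (-3) = 8.
Height = max y − min y = 5 − (-1) = 6.
Perimeter = 2(8 + 6) = 28.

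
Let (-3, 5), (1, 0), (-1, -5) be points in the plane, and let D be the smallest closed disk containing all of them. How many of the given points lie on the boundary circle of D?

2

Call the three points A, B, C in the order given.
Side lengths²: AB² = 41, AC² = 104, BC² = 29.
Since AC² = 104 ≥ 41 + 29 = 70, the angle opposite AC is not acute, so the smallest enclosing circle has AC as diameter.
Centre = midpoint of AC = (-2, 0), r² = 104/4 = 26.
The points at distance exactly r from the centre are (-3, 5), (-1, -5) — 2 points.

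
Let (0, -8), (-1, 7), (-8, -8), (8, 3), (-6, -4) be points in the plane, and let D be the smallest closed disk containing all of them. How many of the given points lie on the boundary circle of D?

The minimum enclosing circle of a finite set is fixed by two of the points (as a diameter) or three (as a circumcircle).
The farthest pair is (-8, -8)–(8, 3) with squared distance 377. The circle on this segment as diameter has centre (0, -2.5) and r² = 377/4 = 94.25.
Check (0, -8): distance² to centre = 30.25 ≤ 94.25, so it lies inside.
All remaining points lie in this disk, and no smaller disk contains both endpoints, so this is the minimum enclosing circle.
The points at distance exactly r from the centre are (-8, -8), (8, 3) — 2 points.

2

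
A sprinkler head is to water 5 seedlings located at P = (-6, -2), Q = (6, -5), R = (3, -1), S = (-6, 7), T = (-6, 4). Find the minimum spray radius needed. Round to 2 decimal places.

8.49

The farthest pair is Q–S with squared distance 288. The circle on this segment as diameter has centre (0, 1) and r² = 288/4 = 72.
Check P: distance² to centre = 45 ≤ 72, so it lies inside.
All remaining points lie in this disk, and no smaller disk contains both endpoints, so this is the minimum enclosing circle.
r = √72 ≈ 8.49.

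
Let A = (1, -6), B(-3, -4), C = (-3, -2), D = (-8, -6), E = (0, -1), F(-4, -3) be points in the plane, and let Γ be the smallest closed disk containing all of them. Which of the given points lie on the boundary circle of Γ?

A smallest enclosing disk is always determined by at most three of the input points on its boundary.
The minimum enclosing circle is determined by three boundary points: A, D, E.
Their circumcentre is (-3.5, -4.3) with r² = 23.14.
The farthest remaining point C is at distance² 5.54 ≤ 23.14.
The points at distance exactly r from the centre are A, D, E — 3 points.

A, D, E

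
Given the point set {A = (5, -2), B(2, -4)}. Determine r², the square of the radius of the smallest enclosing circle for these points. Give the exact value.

3.25

The smallest circle enclosing two points has them as diameter endpoints.
Centre = midpoint = (3.5, -3); r² = |AB|²/4 = 13/4 = 3.25.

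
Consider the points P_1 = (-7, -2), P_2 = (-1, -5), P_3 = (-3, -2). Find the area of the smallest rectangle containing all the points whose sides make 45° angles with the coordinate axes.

18

In coordinates u = x + y, v = x − y the rectangle is axis-aligned; the map (x,y)→(u,v) scales areas by 2.
u-values: -9, -6, -5; range = -5 − (-9) = 4.
v-values: -5, 4, -1; range = 4 − (-5) = 9.
Area = (4 × 9) / 2 = 18.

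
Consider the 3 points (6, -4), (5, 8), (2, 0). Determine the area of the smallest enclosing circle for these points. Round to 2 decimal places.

113.88

Call the three points A, B, C in the order given.
Side lengths²: AB² = 145, AC² = 32, BC² = 73.
Since AB² = 145 ≥ 73 + 32 = 105, the angle opposite AB is not acute, so the smallest enclosing circle has AB as diameter.
Centre = midpoint of AB = (5.5, 2), r² = 145/4 = 36.25.
Area = π·r² = π·36.25 ≈ 113.88.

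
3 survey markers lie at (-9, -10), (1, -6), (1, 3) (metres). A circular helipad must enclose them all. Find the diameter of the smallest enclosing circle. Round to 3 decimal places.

Call the three points A, B, C in the order given.
Side lengths²: AB² = 116, AC² = 269, BC² = 81.
Since AC² = 269 ≥ 116 + 81 = 197, the angle opposite AC is not acute, so the smallest enclosing circle has AC as diameter.
Centre = midpoint of AC = (-4, -3.5), r² = 269/4 = 67.25.
Diameter = 2r = 2√(67.25) ≈ 16.401.

16.401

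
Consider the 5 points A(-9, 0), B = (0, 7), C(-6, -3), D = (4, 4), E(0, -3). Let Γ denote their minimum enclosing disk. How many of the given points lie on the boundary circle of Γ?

2

The farthest pair is A–D with squared distance 185. The circle on this segment as diameter has centre (-2.5, 2) and r² = 185/4 = 46.25.
Check B: distance² to centre = 31.25 ≤ 46.25, so it lies inside.
All remaining points lie in this disk, and no smaller disk contains both endpoints, so this is the minimum enclosing circle.
The points at distance exactly r from the centre are A, D — 2 points.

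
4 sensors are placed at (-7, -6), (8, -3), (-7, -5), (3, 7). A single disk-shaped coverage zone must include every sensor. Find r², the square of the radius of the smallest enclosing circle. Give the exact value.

The minimum enclosing circle of a finite set is fixed by two of the points (as a diameter) or three (as a circumcircle).
The minimum enclosing circle is determined by three boundary points: (-7, -6), (8, -3), (3, 7).
Their circumcentre is (-5/22, -19/22) with r² = 17485/242.
The farthest remaining point (-7, -5) is at distance² 15241/242 ≤ 17485/242.

17485/242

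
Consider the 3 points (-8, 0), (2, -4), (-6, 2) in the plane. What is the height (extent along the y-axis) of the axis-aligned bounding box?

max y = 2, min y = -4, so height = 6.

6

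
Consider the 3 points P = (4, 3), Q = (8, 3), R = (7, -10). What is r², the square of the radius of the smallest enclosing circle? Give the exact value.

Side lengths²: PQ² = 16, PR² = 178, QR² = 170.
Since PR² = 178 < 170 + 16 = 186, the triangle is acute, so the smallest enclosing circle is the circumcircle.
Circumcentre = (6, -44/13), r² = 7565/169.

7565/169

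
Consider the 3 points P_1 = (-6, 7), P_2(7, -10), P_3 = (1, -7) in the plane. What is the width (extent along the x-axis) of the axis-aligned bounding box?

max x = 7, min x = -6, so width = 13.

13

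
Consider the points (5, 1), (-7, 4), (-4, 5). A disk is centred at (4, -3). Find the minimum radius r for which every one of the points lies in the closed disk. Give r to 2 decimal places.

13.04

The required radius is the distance from (4, -3) to the farthest point.
Squared distances: 17, 170, 128.
Maximum is 170, attained at (-7, 4).
r = √170 ≈ 13.04.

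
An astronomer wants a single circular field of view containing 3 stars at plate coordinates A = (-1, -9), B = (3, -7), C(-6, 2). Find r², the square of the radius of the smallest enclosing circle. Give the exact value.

365/9

Side lengths²: AB² = 20, AC² = 146, BC² = 162.
Since BC² = 162 < 146 + 20 = 166, the triangle is acute, so the smallest enclosing circle is the circumcircle.
Circumcentre = (-5/3, -8/3), r² = 365/9.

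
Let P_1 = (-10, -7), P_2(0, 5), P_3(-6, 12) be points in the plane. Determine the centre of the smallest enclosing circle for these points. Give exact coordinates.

Side lengths²: P_1P_2² = 244, P_1P_3² = 377, P_2P_3² = 85.
Since P_1P_3² = 377 ≥ 244 + 85 = 329, the angle opposite P_1P_3 is not acute, so the smallest enclosing circle has P_1P_3 as diameter.
Centre = midpoint of P_1P_3 = (-8, 2.5), r² = 377/4 = 94.25.
Centre = (-8, 2.5).

(-8, 2.5)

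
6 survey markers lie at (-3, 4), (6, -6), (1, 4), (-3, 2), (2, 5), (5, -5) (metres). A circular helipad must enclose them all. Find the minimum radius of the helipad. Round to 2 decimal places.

6.73

The minimum enclosing circle of a finite set is fixed by two of the points (as a diameter) or three (as a circumcircle).
The farthest pair is (-3, 4)–(6, -6) with squared distance 181. The circle on this segment as diameter has centre (1.5, -1) and r² = 181/4 = 45.25.
Check (1, 4): distance² to centre = 25.25 ≤ 45.25, so it lies inside.
All remaining points lie in this disk, and no smaller disk contains both endpoints, so this is the minimum enclosing circle.
r = √(45.25) ≈ 6.73.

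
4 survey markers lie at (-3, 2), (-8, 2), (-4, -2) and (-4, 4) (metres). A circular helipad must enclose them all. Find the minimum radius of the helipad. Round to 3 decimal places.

The minimum enclosing circle of a finite set is fixed by two of the points (as a diameter) or three (as a circumcircle).
The minimum enclosing circle is determined by three boundary points: (-8, 2), (-4, -2), (-4, 4).
Their circumcentre is (-5, 1) with r² = 10.
The farthest remaining point (-3, 2) is at distance² 5 ≤ 10.
r = √10 ≈ 3.162.

3.162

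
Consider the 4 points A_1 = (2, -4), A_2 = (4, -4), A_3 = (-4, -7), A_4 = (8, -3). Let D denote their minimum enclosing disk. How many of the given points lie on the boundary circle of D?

2

A smallest enclosing disk is always determined by at most three of the input points on its boundary.
The farthest pair is A_3–A_4 with squared distance 160. The circle on this segment as diameter has centre (2, -5) and r² = 160/4 = 40.
Check A_1: distance² to centre = 1 ≤ 40, so it lies inside.
All remaining points lie in this disk, and no smaller disk contains both endpoints, so this is the minimum enclosing circle.
The points at distance exactly r from the centre are A_3, A_4 — 2 points.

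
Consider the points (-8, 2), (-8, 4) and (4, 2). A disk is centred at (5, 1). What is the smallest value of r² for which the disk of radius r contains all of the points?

The required radius is the distance from (5, 1) to the farthest point.
Squared distances: 170, 178, 2.
Maximum is 178, attained at (-8, 4).

178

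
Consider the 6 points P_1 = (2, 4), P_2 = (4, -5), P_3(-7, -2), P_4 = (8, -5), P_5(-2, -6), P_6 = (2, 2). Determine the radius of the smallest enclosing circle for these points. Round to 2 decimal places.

A smallest enclosing disk is always determined by at most three of the input points on its boundary.
The farthest pair is P_3–P_4 with squared distance 234. The circle on this segment as diameter has centre (0.5, -3.5) and r² = 234/4 = 58.5.
Check P_1: distance² to centre = 58.5 ≤ 58.5, so it lies inside.
All remaining points lie in this disk, and no smaller disk contains both endpoints, so this is the minimum enclosing circle.
r = √(58.5) ≈ 7.65.

7.65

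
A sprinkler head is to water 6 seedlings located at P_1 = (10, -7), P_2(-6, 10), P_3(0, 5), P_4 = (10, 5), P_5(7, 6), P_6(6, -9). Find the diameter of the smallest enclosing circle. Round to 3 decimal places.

The minimum enclosing circle of a finite set is fixed by two of the points (as a diameter) or three (as a circumcircle).
The farthest pair is P_1–P_2 with squared distance 545. The circle on this segment as diameter has centre (2, 1.5) and r² = 545/4 = 136.25.
Check P_3: distance² to centre = 16.25 ≤ 136.25, so it lies inside.
All remaining points lie in this disk, and no smaller disk contains both endpoints, so this is the minimum enclosing circle.
Diameter = 2r = 2√(136.25) ≈ 23.345.

23.345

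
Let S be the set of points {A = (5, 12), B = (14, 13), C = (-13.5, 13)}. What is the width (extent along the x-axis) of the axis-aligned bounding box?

max x = 14, min x = -13.5, so width = 27.5.

27.5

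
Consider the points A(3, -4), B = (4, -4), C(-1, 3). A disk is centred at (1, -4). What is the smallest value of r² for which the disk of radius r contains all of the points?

The required radius is the distance from (1, -4) to the farthest point.
Squared distances: 4, 9, 53.
Maximum is 53, attained at C.

53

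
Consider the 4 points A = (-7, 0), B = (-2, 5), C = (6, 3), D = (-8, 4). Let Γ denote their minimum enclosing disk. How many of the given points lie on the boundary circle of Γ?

2

A smallest enclosing disk is always determined by at most three of the input points on its boundary.
The farthest pair is C–D with squared distance 197. The circle on this segment as diameter has centre (-1, 3.5) and r² = 197/4 = 49.25.
Check A: distance² to centre = 48.25 ≤ 49.25, so it lies inside.
All remaining points lie in this disk, and no smaller disk contains both endpoints, so this is the minimum enclosing circle.
The points at distance exactly r from the centre are C, D — 2 points.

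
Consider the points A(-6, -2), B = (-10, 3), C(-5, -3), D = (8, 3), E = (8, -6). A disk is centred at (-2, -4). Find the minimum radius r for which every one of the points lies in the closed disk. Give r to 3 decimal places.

The required radius is the distance from (-2, -4) to the farthest point.
Squared distances: 20, 113, 10, 149, 104.
Maximum is 149, attained at D.
r = √149 ≈ 12.207.

12.207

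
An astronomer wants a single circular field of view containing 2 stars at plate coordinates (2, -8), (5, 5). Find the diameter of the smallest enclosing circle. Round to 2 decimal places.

13.34

The smallest circle enclosing two points has them as diameter endpoints.
Centre = midpoint = (3.5, -1.5); r² = |(2, -8)−(5, 5)|²/4 = 178/4 = 44.5.
Diameter = 2r = 2√(44.5) ≈ 13.34.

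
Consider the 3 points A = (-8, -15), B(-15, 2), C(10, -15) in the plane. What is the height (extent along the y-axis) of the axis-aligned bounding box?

17

max y = 2, min y = -15, so height = 17.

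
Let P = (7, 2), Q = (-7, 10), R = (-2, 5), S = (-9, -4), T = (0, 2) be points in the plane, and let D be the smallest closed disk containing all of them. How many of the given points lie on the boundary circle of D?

3

The minimum enclosing circle is determined by three boundary points: P, Q, S.
Their circumcentre is (-116/53, 115/53) with r² = 237250/2809.
The farthest remaining point R is at distance² 22600/2809 ≤ 237250/2809.
The points at distance exactly r from the centre are P, Q, S — 3 points.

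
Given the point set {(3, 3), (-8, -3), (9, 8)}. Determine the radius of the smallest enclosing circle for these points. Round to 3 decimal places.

10.124

Call the three points A, B, C in the order given.
Side lengths²: AB² = 157, AC² = 61, BC² = 410.
Since BC² = 410 ≥ 157 + 61 = 218, the angle opposite BC is not acute, so the smallest enclosing circle has BC as diameter.
Centre = midpoint of BC = (0.5, 2.5), r² = 410/4 = 102.5.
r = √(102.5) ≈ 10.124.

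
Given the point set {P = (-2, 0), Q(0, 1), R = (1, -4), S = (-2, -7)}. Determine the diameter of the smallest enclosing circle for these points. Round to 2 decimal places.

The minimum enclosing circle of a finite set is fixed by two of the points (as a diameter) or three (as a circumcircle).
The farthest pair is Q–S with squared distance 68. The circle on this segment as diameter has centre (-1, -3) and r² = 68/4 = 17.
Check P: distance² to centre = 10 ≤ 17, so it lies inside.
All remaining points lie in this disk, and no smaller disk contains both endpoints, so this is the minimum enclosing circle.
Diameter = 2r = 2√17 ≈ 8.25.

8.25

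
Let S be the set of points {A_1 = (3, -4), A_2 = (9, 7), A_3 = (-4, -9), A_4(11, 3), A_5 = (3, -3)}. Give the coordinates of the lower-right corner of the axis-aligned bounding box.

(11, -9)

x-range [-4, 11], y-range [-9, 7].
The lower-right corner is (11, -9).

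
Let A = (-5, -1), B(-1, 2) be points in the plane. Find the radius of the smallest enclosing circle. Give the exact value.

The smallest circle enclosing two points has them as diameter endpoints.
Centre = midpoint = (-3, 0.5); r² = |AB|²/4 = 25/4 = 6.25.
r = √(6.25) = 2.5.

2.5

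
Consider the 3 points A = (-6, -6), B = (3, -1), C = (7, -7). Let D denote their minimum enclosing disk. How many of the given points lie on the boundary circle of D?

Side lengths²: AB² = 106, AC² = 170, BC² = 52.
Since AC² = 170 ≥ 106 + 52 = 158, the angle opposite AC is not acute, so the smallest enclosing circle has AC as diameter.
Centre = midpoint of AC = (0.5, -6.5), r² = 170/4 = 42.5.
The points at distance exactly r from the centre are A, C — 2 points.

2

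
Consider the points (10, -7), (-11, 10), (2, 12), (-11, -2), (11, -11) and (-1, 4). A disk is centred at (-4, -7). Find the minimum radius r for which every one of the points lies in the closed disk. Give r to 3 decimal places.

19.925

The required radius is the distance from (-4, -7) to the farthest point.
Squared distances: 196, 338, 397, 74, 241, 130.
Maximum is 397, attained at (2, 12).
r = √397 ≈ 19.925.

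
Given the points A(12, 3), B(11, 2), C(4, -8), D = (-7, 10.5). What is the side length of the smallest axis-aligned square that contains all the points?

19

The bounding box has width 19 and height 18.5.
An axis-aligned square enclosing the set must have side ≥ max(width, height).
So the minimum side is max(19, 18.5) = 19.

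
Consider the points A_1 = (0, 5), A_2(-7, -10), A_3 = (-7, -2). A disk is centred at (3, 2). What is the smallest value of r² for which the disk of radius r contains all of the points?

244

The required radius is the distance from (3, 2) to the farthest point.
Squared distances: 18, 244, 116.
Maximum is 244, attained at A_2.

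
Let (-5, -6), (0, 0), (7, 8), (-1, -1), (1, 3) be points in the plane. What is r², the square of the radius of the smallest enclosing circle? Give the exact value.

85

The minimum enclosing circle of a finite set is fixed by two of the points (as a diameter) or three (as a circumcircle).
The farthest pair is (-5, -6)–(7, 8) with squared distance 340. The circle on this segment as diameter has centre (1, 1) and r² = 340/4 = 85.
Check (0, 0): distance² to centre = 2 ≤ 85, so it lies inside.
All remaining points lie in this disk, and no smaller disk contains both endpoints, so this is the minimum enclosing circle.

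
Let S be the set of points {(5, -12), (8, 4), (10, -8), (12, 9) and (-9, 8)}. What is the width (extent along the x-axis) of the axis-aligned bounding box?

21

max x = 12, min x = -9, so width = 21.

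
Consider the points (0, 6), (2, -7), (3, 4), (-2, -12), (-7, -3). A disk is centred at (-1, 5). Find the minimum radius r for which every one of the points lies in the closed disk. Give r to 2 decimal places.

The required radius is the distance from (-1, 5) to the farthest point.
Squared distances: 2, 153, 17, 290, 100.
Maximum is 290, attained at (-2, -12).
r = √290 ≈ 17.03.

17.03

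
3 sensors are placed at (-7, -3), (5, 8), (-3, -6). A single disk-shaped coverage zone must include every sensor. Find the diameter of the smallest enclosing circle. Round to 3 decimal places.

16.406

Call the three points A, B, C in the order given.
Side lengths²: AB² = 265, AC² = 25, BC² = 260.
Since AB² = 265 < 260 + 25 = 285, the triangle is acute, so the smallest enclosing circle is the circumcircle.
Circumcentre = (-0.3125, 1.75), r² = 67.28515625.
Diameter = 2r = 2√(67.28515625) ≈ 16.406.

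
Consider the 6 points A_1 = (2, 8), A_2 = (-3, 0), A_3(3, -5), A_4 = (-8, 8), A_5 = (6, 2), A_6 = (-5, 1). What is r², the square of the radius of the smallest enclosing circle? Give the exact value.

72.5

The minimum enclosing circle of a finite set is fixed by two of the points (as a diameter) or three (as a circumcircle).
The farthest pair is A_3–A_4 with squared distance 290. The circle on this segment as diameter has centre (-2.5, 1.5) and r² = 290/4 = 72.5.
Check A_1: distance² to centre = 62.5 ≤ 72.5, so it lies inside.
All remaining points lie in this disk, and no smaller disk contains both endpoints, so this is the minimum enclosing circle.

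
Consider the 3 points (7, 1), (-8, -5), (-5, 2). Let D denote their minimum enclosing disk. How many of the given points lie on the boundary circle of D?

Call the three points A, B, C in the order given.
Side lengths²: AB² = 261, AC² = 145, BC² = 58.
Since AB² = 261 ≥ 145 + 58 = 203, the angle opposite AB is not acute, so the smallest enclosing circle has AB as diameter.
Centre = midpoint of AB = (-0.5, -2), r² = 261/4 = 65.25.
The points at distance exactly r from the centre are (7, 1), (-8, -5) — 2 points.

2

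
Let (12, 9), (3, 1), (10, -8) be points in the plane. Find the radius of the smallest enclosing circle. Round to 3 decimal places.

Call the three points A, B, C in the order given.
Side lengths²: AB² = 145, AC² = 293, BC² = 130.
Since AC² = 293 ≥ 145 + 130 = 275, the angle opposite AC is not acute, so the smallest enclosing circle has AC as diameter.
Centre = midpoint of AC = (11, 0.5), r² = 293/4 = 73.25.
r = √(73.25) ≈ 8.559.

8.559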